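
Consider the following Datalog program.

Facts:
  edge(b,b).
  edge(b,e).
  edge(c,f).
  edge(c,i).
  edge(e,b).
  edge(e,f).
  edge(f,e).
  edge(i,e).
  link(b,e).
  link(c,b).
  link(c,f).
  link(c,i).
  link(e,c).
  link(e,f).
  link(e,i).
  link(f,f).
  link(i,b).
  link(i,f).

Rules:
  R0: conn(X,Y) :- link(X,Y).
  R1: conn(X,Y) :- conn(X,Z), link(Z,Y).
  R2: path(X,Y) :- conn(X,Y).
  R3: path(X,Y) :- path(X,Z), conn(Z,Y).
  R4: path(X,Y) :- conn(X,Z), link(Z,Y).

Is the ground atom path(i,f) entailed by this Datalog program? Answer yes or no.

round 1: derive conn(b,e) via R0 from link(b,e)
round 1: derive conn(c,b) via R0 from link(c,b)
round 1: derive conn(c,f) via R0 from link(c,f)
round 1: derive conn(c,i) via R0 from link(c,i)
round 1: derive conn(e,c) via R0 from link(e,c)
round 1: derive conn(e,f) via R0 from link(e,f)
round 1: derive conn(e,i) via R0 from link(e,i)
round 1: derive conn(f,f) via R0 from link(f,f)
round 1: derive conn(i,b) via R0 from link(i,b)
round 1: derive conn(i,f) via R0 from link(i,f)
round 2: derive conn(b,c) via R1 from conn(b,e), link(e,c)
round 2: derive conn(b,f) via R1 from conn(b,e), link(e,f)
round 2: derive conn(b,i) via R1 from conn(b,e), link(e,i)
round 2: derive conn(c,e) via R1 from conn(c,b), link(b,e)
round 2: derive conn(e,b) via R1 from conn(e,c), link(c,b)
round 2: derive conn(i,e) via R1 from conn(i,b), link(b,e)
round 2: derive path(b,e) via R2 from conn(b,e)
round 2: derive path(c,b) via R2 from conn(c,b)
round 2: derive path(c,f) via R2 from conn(c,f)
round 2: derive path(c,i) via R2 from conn(c,i)
round 2: derive path(e,c) via R2 from conn(e,c)
round 2: derive path(e,f) via R2 from conn(e,f)
round 2: derive path(e,i) via R2 from conn(e,i)
round 2: derive path(f,f) via R2 from conn(f,f)
round 2: derive path(i,b) via R2 from conn(i,b)
round 2: derive path(i,f) via R2 from conn(i,f)
round 2: derive path(b,c) via R4 from conn(b,e), link(e,c)
round 2: derive path(b,f) via R4 from conn(b,e), link(e,f)
round 2: derive path(b,i) via R4 from conn(b,e), link(e,i)
round 2: derive path(c,e) via R4 from conn(c,b), link(b,e)
round 2: derive path(e,b) via R4 from conn(e,c), link(c,b)
round 2: derive path(i,e) via R4 from conn(i,b), link(b,e)
round 3: derive conn(b,b) via R1 from conn(b,c), link(c,b)
round 3: derive conn(c,c) via R1 from conn(c,e), link(e,c)
round 3: derive conn(e,e) via R1 from conn(e,b), link(b,e)
round 3: derive conn(i,c) via R1 from conn(i,e), link(e,c)
round 3: derive conn(i,i) via R1 from conn(i,e), link(e,i)
round 3: derive path(b,b) via R3 from path(b,c), conn(c,b)
round 3: derive path(c,c) via R3 from path(c,b), conn(b,c)
round 3: derive path(e,e) via R3 from path(e,b), conn(b,e)
round 3: derive path(i,c) via R3 from path(i,b), conn(b,c)
round 3: derive path(i,i) via R3 from path(i,b), conn(b,i)

yes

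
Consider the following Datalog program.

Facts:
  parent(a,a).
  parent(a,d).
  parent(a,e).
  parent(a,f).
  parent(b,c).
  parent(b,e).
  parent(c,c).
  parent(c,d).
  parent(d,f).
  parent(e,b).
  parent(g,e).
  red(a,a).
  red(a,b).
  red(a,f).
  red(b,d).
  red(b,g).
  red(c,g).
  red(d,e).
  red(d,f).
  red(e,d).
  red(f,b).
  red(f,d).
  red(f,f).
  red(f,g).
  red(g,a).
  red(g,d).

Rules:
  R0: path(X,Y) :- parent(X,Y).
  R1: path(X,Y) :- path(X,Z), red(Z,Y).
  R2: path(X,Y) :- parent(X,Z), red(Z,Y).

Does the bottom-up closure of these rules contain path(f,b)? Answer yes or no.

no

round 1: derive path(a,a) via R0 from parent(a,a)
round 1: derive path(a,d) via R0 from parent(a,d)
round 1: derive path(a,e) via R0 from parent(a,e)
round 1: derive path(a,f) via R0 from parent(a,f)
round 1: derive path(b,c) via R0 from parent(b,c)
round 1: derive path(b,e) via R0 from parent(b,e)
round 1: derive path(c,c) via R0 from parent(c,c)
round 1: derive path(c,d) via R0 from parent(c,d)
round 1: derive path(d,f) via R0 from parent(d,f)
round 1: derive path(e,b) via R0 from parent(e,b)
round 1: derive path(g,e) via R0 from parent(g,e)
round 1: derive path(a,b) via R2 from parent(a,a), red(a,b)
round 1: derive path(a,g) via R2 from parent(a,f), red(f,g)
round 1: derive path(b,d) via R2 from parent(b,e), red(e,d)
round 1: derive path(b,g) via R2 from parent(b,c), red(c,g)
round 1: derive path(c,e) via R2 from parent(c,d), red(d,e)
round 1: derive path(c,f) via R2 from parent(c,d), red(d,f)
round 1: derive path(c,g) via R2 from parent(c,c), red(c,g)
round 1: derive path(d,b) via R2 from parent(d,f), red(f,b)
round 1: derive path(d,d) via R2 from parent(d,f), red(f,d)
round 1: derive path(d,g) via R2 from parent(d,f), red(f,g)
round 1: derive path(e,d) via R2 from parent(e,b), red(b,d)
round 1: derive path(e,g) via R2 from parent(e,b), red(b,g)
round 1: derive path(g,d) via R2 from parent(g,e), red(e,d)
round 2: derive path(b,a) via R1 from path(b,g), red(g,a)
round 2: derive path(b,f) via R1 from path(b,d), red(d,f)
round 2: derive path(c,a) via R1 from path(c,g), red(g,a)
round 2: derive path(c,b) via R1 from path(c,f), red(f,b)
round 2: derive path(d,a) via R1 from path(d,g), red(g,a)
round 2: derive path(d,e) via R1 from path(d,d), red(d,e)
round 2: derive path(e,a) via R1 from path(e,g), red(g,a)
round 2: derive path(e,e) via R1 from path(e,d), red(d,e)
round 2: derive path(e,f) via R1 from path(e,d), red(d,f)
round 2: derive path(g,f) via R1 from path(g,d), red(d,f)
round 3: derive path(b,b) via R1 from path(b,a), red(a,b)
round 3: derive path(g,b) via R1 from path(g,f), red(f,b)
round 3: derive path(g,g) via R1 from path(g,f), red(f,g)
round 4: derive path(g,a) via R1 from path(g,g), red(g,a)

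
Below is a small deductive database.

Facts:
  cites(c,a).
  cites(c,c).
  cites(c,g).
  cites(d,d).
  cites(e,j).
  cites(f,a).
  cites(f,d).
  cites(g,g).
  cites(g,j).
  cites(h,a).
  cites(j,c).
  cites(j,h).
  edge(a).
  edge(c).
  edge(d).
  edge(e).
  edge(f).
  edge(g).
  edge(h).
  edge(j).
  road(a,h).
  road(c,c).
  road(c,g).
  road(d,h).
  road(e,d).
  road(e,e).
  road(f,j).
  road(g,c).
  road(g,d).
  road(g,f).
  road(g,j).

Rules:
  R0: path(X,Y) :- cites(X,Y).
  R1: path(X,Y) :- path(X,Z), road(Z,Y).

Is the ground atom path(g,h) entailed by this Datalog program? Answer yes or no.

yes

round 1: derive path(c,a) via R0 from cites(c,a)
round 1: derive path(c,c) via R0 from cites(c,c)
round 1: derive path(c,g) via R0 from cites(c,g)
round 1: derive path(d,d) via R0 from cites(d,d)
round 1: derive path(e,j) via R0 from cites(e,j)
round 1: derive path(f,a) via R0 from cites(f,a)
round 1: derive path(f,d) via R0 from cites(f,d)
round 1: derive path(g,g) via R0 from cites(g,g)
round 1: derive path(g,j) via R0 from cites(g,j)
round 1: derive path(h,a) via R0 from cites(h,a)
round 1: derive path(j,c) via R0 from cites(j,c)
round 1: derive path(j,h) via R0 from cites(j,h)
round 2: derive path(c,d) via R1 from path(c,g), road(g,d)
round 2: derive path(c,f) via R1 from path(c,g), road(g,f)
round 2: derive path(c,h) via R1 from path(c,a), road(a,h)
round 2: derive path(c,j) via R1 from path(c,g), road(g,j)
round 2: derive path(d,h) via R1 from path(d,d), road(d,h)
round 2: derive path(f,h) via R1 from path(f,a), road(a,h)
round 2: derive path(g,c) via R1 from path(g,g), road(g,c)
round 2: derive path(g,d) via R1 from path(g,g), road(g,d)
round 2: derive path(g,f) via R1 from path(g,g), road(g,f)
round 2: derive path(h,h) via R1 from path(h,a), road(a,h)
round 2: derive path(j,g) via R1 from path(j,c), road(c,g)
round 3: derive path(g,h) via R1 from path(g,d), road(d,h)
round 3: derive path(j,d) via R1 from path(j,g), road(g,d)
round 3: derive path(j,f) via R1 from path(j,g), road(g,f)
round 3: derive path(j,j) via R1 from path(j,g), road(g,j)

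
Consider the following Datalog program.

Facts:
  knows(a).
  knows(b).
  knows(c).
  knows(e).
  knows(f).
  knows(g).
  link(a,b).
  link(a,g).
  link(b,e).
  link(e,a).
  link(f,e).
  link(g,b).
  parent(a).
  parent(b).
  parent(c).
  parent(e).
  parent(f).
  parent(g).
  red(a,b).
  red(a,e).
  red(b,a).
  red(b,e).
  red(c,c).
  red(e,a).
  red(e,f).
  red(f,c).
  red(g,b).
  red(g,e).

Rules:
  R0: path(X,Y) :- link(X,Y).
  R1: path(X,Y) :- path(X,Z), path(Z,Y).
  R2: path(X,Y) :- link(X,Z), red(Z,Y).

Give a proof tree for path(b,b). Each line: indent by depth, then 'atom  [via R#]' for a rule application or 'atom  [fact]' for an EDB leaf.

round 1: derive path(a,b) via R0 from link(a,b)
round 1: derive path(a,g) via R0 from link(a,g)
round 1: derive path(b,e) via R0 from link(b,e)
round 1: derive path(e,a) via R0 from link(e,a)
round 1: derive path(f,e) via R0 from link(f,e)
round 1: derive path(g,b) via R0 from link(g,b)
round 1: derive path(a,a) via R2 from link(a,b), red(b,a)
round 1: derive path(a,e) via R2 from link(a,b), red(b,e)
round 1: derive path(b,a) via R2 from link(b,e), red(e,a)
round 1: derive path(b,f) via R2 from link(b,e), red(e,f)
round 1: derive path(e,b) via R2 from link(e,a), red(a,b)
round 1: derive path(e,e) via R2 from link(e,a), red(a,e)
round 1: derive path(f,a) via R2 from link(f,e), red(e,a)
round 1: derive path(f,f) via R2 from link(f,e), red(e,f)
round 1: derive path(g,a) via R2 from link(g,b), red(b,a)
round 1: derive path(g,e) via R2 from link(g,b), red(b,e)
round 2: derive path(a,f) via R1 from path(a,b), path(b,f)
round 2: derive path(b,b) via R1 from path(b,a), path(a,b)
round 2: derive path(b,g) via R1 from path(b,a), path(a,g)
round 2: derive path(e,f) via R1 from path(e,b), path(b,f)
round 2: derive path(e,g) via R1 from path(e,a), path(a,g)
round 2: derive path(f,b) via R1 from path(f,a), path(a,b)
round 2: derive path(f,g) via R1 from path(f,a), path(a,g)
round 2: derive path(g,f) via R1 from path(g,b), path(b,f)
round 2: derive path(g,g) via R1 from path(g,a), path(a,g)

path(b,b)  [via R1]
  path(b,a)  [via R2]
    link(b,e)  [fact]
    red(e,a)  [fact]
  path(a,b)  [via R0]
    link(a,b)  [fact]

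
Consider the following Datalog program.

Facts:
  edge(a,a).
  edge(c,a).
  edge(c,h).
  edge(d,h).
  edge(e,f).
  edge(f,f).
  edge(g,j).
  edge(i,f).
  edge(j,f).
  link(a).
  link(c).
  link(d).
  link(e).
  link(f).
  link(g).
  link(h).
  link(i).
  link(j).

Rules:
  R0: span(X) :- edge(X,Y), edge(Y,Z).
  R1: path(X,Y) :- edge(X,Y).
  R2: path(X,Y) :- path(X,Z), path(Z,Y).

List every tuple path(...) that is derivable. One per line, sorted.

round 1: derive path(a,a) via R1 from edge(a,a)
round 1: derive path(c,a) via R1 from edge(c,a)
round 1: derive path(c,h) via R1 from edge(c,h)
round 1: derive path(d,h) via R1 from edge(d,h)
round 1: derive path(e,f) via R1 from edge(e,f)
round 1: derive path(f,f) via R1 from edge(f,f)
round 1: derive path(g,j) via R1 from edge(g,j)
round 1: derive path(i,f) via R1 from edge(i,f)
round 1: derive path(j,f) via R1 from edge(j,f)
round 2: derive path(g,f) via R2 from path(g,j), path(j,f)

path(a,a)
path(c,a)
path(c,h)
path(d,h)
path(e,f)
path(f,f)
path(g,f)
path(g,j)
path(i,f)
path(j,f)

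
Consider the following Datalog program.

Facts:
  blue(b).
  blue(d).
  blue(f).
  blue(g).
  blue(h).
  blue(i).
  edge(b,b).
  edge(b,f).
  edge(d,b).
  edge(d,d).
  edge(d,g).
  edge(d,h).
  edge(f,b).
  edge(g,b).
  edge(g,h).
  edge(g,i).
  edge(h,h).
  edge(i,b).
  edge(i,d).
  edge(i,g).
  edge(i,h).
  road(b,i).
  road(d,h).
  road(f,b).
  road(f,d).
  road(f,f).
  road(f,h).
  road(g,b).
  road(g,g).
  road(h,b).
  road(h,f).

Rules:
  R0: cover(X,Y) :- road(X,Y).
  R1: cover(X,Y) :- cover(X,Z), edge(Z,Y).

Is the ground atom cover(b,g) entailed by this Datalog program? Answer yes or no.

yes

round 1: derive cover(b,i) via R0 from road(b,i)
round 1: derive cover(d,h) via R0 from road(d,h)
round 1: derive cover(f,b) via R0 from road(f,b)
round 1: derive cover(f,d) via R0 from road(f,d)
round 1: derive cover(f,f) via R0 from road(f,f)
round 1: derive cover(f,h) via R0 from road(f,h)
round 1: derive cover(g,b) via R0 from road(g,b)
round 1: derive cover(g,g) via R0 from road(g,g)
round 1: derive cover(h,b) via R0 from road(h,b)
round 1: derive cover(h,f) via R0 from road(h,f)
round 2: derive cover(b,b) via R1 from cover(b,i), edge(i,b)
round 2: derive cover(b,d) via R1 from cover(b,i), edge(i,d)
round 2: derive cover(b,g) via R1 from cover(b,i), edge(i,g)
round 2: derive cover(b,h) via R1 from cover(b,i), edge(i,h)
round 2: derive cover(f,g) via R1 from cover(f,d), edge(d,g)
round 2: derive cover(g,f) via R1 from cover(g,b), edge(b,f)
round 2: derive cover(g,h) via R1 from cover(g,g), edge(g,h)
round 2: derive cover(g,i) via R1 from cover(g,g), edge(g,i)
round 3: derive cover(b,f) via R1 from cover(b,b), edge(b,f)
round 3: derive cover(f,i) via R1 from cover(f,g), edge(g,i)
round 3: derive cover(g,d) via R1 from cover(g,i), edge(i,d)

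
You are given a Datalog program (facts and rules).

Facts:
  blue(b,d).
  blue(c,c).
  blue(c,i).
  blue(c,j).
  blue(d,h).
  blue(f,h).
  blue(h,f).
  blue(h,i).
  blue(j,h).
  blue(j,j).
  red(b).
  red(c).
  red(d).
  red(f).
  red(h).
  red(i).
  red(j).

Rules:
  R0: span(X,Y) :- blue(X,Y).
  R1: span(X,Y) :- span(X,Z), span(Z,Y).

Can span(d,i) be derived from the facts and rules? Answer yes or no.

yes

round 1: derive span(b,d) via R0 from blue(b,d)
round 1: derive span(c,c) via R0 from blue(c,c)
round 1: derive span(c,i) via R0 from blue(c,i)
round 1: derive span(c,j) via R0 from blue(c,j)
round 1: derive span(d,h) via R0 from blue(d,h)
round 1: derive span(f,h) via R0 from blue(f,h)
round 1: derive span(h,f) via R0 from blue(h,f)
round 1: derive span(h,i) via R0 from blue(h,i)
round 1: derive span(j,h) via R0 from blue(j,h)
round 1: derive span(j,j) via R0 from blue(j,j)
round 2: derive span(b,h) via R1 from span(b,d), span(d,h)
round 2: derive span(c,h) via R1 from span(c,j), span(j,h)
round 2: derive span(d,f) via R1 from span(d,h), span(h,f)
round 2: derive span(d,i) via R1 from span(d,h), span(h,i)
round 2: derive span(f,f) via R1 from span(f,h), span(h,f)
round 2: derive span(f,i) via R1 from span(f,h), span(h,i)
round 2: derive span(h,h) via R1 from span(h,f), span(f,h)
round 2: derive span(j,f) via R1 from span(j,h), span(h,f)
round 2: derive span(j,i) via R1 from span(j,h), span(h,i)
round 3: derive span(b,f) via R1 from span(b,d), span(d,f)
round 3: derive span(b,i) via R1 from span(b,d), span(d,i)
round 3: derive span(c,f) via R1 from span(c,h), span(h,f)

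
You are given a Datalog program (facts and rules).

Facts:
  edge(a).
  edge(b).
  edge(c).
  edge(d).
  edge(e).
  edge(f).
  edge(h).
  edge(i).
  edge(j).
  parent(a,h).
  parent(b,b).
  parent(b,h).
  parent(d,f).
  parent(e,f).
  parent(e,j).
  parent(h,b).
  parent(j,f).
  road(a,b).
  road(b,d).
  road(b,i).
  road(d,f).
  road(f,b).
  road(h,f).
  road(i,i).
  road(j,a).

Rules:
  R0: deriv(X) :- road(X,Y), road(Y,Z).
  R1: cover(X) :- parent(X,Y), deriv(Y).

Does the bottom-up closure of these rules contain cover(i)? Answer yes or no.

no

round 1: derive deriv(a) via R0 from road(a,b), road(b,d)
round 1: derive deriv(b) via R0 from road(b,d), road(d,f)
round 1: derive deriv(d) via R0 from road(d,f), road(f,b)
round 1: derive deriv(f) via R0 from road(f,b), road(b,d)
round 1: derive deriv(h) via R0 from road(h,f), road(f,b)
round 1: derive deriv(i) via R0 from road(i,i), road(i,i)
round 1: derive deriv(j) via R0 from road(j,a), road(a,b)
round 2: derive cover(a) via R1 from parent(a,h), deriv(h)
round 2: derive cover(b) via R1 from parent(b,b), deriv(b)
round 2: derive cover(d) via R1 from parent(d,f), deriv(f)
round 2: derive cover(e) via R1 from parent(e,f), deriv(f)
round 2: derive cover(h) via R1 from parent(h,b), deriv(b)
round 2: derive cover(j) via R1 from parent(j,f), deriv(f)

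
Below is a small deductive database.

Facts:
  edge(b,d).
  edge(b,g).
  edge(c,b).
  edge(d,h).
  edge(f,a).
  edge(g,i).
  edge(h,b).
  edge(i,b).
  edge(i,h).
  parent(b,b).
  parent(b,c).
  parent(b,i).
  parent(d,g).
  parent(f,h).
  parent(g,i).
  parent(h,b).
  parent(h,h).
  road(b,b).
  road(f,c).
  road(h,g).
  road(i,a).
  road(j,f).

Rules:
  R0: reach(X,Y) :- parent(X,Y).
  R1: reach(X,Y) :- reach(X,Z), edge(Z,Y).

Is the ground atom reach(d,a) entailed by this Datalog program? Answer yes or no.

no

round 1: derive reach(b,b) via R0 from parent(b,b)
round 1: derive reach(b,c) via R0 from parent(b,c)
round 1: derive reach(b,i) via R0 from parent(b,i)
round 1: derive reach(d,g) via R0 from parent(d,g)
round 1: derive reach(f,h) via R0 from parent(f,h)
round 1: derive reach(g,i) via R0 from parent(g,i)
round 1: derive reach(h,b) via R0 from parent(h,b)
round 1: derive reach(h,h) via R0 from parent(h,h)
round 2: derive reach(b,d) via R1 from reach(b,b), edge(b,d)
round 2: derive reach(b,g) via R1 from reach(b,b), edge(b,g)
round 2: derive reach(b,h) via R1 from reach(b,i), edge(i,h)
round 2: derive reach(d,i) via R1 from reach(d,g), edge(g,i)
round 2: derive reach(f,b) via R1 from reach(f,h), edge(h,b)
round 2: derive reach(g,b) via R1 from reach(g,i), edge(i,b)
round 2: derive reach(g,h) via R1 from reach(g,i), edge(i,h)
round 2: derive reach(h,d) via R1 from reach(h,b), edge(b,d)
round 2: derive reach(h,g) via R1 from reach(h,b), edge(b,g)
round 3: derive reach(d,b) via R1 from reach(d,i), edge(i,b)
round 3: derive reach(d,h) via R1 from reach(d,i), edge(i,h)
round 3: derive reach(f,d) via R1 from reach(f,b), edge(b,d)
round 3: derive reach(f,g) via R1 from reach(f,b), edge(b,g)
round 3: derive reach(g,d) via R1 from reach(g,b), edge(b,d)
round 3: derive reach(g,g) via R1 from reach(g,b), edge(b,g)
round 3: derive reach(h,i) via R1 from reach(h,g), edge(g,i)
round 4: derive reach(d,d) via R1 from reach(d,b), edge(b,d)
round 4: derive reach(f,i) via R1 from reach(f,g), edge(g,i)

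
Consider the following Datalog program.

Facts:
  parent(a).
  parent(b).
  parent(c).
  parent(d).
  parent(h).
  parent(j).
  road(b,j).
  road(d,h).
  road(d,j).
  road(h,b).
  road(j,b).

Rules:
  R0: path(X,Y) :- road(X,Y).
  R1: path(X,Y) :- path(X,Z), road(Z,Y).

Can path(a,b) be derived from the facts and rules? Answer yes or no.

no

round 1: derive path(b,j) via R0 from road(b,j)
round 1: derive path(d,h) via R0 from road(d,h)
round 1: derive path(d,j) via R0 from road(d,j)
round 1: derive path(h,b) via R0 from road(h,b)
round 1: derive path(j,b) via R0 from road(j,b)
round 2: derive path(b,b) via R1 from path(b,j), road(j,b)
round 2: derive path(d,b) via R1 from path(d,h), road(h,b)
round 2: derive path(h,j) via R1 from path(h,b), road(b,j)
round 2: derive path(j,j) via R1 from path(j,b), road(b,j)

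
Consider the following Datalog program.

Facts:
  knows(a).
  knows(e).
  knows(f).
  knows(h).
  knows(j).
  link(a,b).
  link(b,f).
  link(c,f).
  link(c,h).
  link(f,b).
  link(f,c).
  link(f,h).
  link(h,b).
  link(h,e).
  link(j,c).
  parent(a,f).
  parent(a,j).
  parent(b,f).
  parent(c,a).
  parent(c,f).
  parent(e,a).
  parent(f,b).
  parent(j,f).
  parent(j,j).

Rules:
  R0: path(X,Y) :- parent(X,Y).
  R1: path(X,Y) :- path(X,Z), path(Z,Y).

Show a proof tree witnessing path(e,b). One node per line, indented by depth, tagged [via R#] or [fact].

round 1: derive path(a,f) via R0 from parent(a,f)
round 1: derive path(a,j) via R0 from parent(a,j)
round 1: derive path(b,f) via R0 from parent(b,f)
round 1: derive path(c,a) via R0 from parent(c,a)
round 1: derive path(c,f) via R0 from parent(c,f)
round 1: derive path(e,a) via R0 from parent(e,a)
round 1: derive path(f,b) via R0 from parent(f,b)
round 1: derive path(j,f) via R0 from parent(j,f)
round 1: derive path(j,j) via R0 from parent(j,j)
round 2: derive path(a,b) via R1 from path(a,f), path(f,b)
round 2: derive path(b,b) via R1 from path(b,f), path(f,b)
round 2: derive path(c,b) via R1 from path(c,f), path(f,b)
round 2: derive path(c,j) via R1 from path(c,a), path(a,j)
round 2: derive path(e,f) via R1 from path(e,a), path(a,f)
round 2: derive path(e,j) via R1 from path(e,a), path(a,j)
round 2: derive path(f,f) via R1 from path(f,b), path(b,f)
round 2: derive path(j,b) via R1 from path(j,f), path(f,b)
round 3: derive path(e,b) via R1 from path(e,a), path(a,b)

path(e,b)  [via R1]
  path(e,a)  [via R0]
    parent(e,a)  [fact]
  path(a,b)  [via R1]
    path(a,f)  [via R0]
      parent(a,f)  [fact]
    path(f,b)  [via R0]
      parent(f,b)  [fact]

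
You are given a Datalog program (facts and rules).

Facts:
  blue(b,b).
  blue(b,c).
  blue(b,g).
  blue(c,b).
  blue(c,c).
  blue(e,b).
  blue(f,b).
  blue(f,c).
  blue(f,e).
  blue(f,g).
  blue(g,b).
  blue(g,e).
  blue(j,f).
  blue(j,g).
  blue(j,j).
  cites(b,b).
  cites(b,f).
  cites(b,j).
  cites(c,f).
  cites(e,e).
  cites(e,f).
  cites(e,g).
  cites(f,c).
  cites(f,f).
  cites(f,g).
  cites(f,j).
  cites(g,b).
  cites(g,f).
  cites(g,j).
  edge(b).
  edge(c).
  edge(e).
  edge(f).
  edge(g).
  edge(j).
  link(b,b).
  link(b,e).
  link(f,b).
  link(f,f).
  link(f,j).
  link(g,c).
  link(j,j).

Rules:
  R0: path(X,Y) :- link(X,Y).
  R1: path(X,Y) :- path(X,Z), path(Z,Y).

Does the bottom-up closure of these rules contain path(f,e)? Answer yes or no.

yes

round 1: derive path(b,b) via R0 from link(b,b)
round 1: derive path(b,e) via R0 from link(b,e)
round 1: derive path(f,b) via R0 from link(f,b)
round 1: derive path(f,f) via R0 from link(f,f)
round 1: derive path(f,j) via R0 from link(f,j)
round 1: derive path(g,c) via R0 from link(g,c)
round 1: derive path(j,j) via R0 from link(j,j)
round 2: derive path(f,e) via R1 from path(f,b), path(b,e)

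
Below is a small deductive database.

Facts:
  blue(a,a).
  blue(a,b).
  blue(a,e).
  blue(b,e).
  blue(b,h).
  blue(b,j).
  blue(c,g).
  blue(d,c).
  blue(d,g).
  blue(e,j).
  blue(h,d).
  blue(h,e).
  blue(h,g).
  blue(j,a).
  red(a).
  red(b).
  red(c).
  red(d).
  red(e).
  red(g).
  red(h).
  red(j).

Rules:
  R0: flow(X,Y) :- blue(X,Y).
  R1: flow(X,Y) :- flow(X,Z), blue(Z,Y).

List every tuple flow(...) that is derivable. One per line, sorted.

round 1: derive flow(a,a) via R0 from blue(a,a)
round 1: derive flow(a,b) via R0 from blue(a,b)
round 1: derive flow(a,e) via R0 from blue(a,e)
round 1: derive flow(b,e) via R0 from blue(b,e)
round 1: derive flow(b,h) via R0 from blue(b,h)
round 1: derive flow(b,j) via R0 from blue(b,j)
round 1: derive flow(c,g) via R0 from blue(c,g)
round 1: derive flow(d,c) via R0 from blue(d,c)
round 1: derive flow(d,g) via R0 from blue(d,g)
round 1: derive flow(e,j) via R0 from blue(e,j)
round 1: derive flow(h,d) via R0 from blue(h,d)
round 1: derive flow(h,e) via R0 from blue(h,e)
round 1: derive flow(h,g) via R0 from blue(h,g)
round 1: derive flow(j,a) via R0 from blue(j,a)
round 2: derive flow(a,h) via R1 from flow(a,b), blue(b,h)
round 2: derive flow(a,j) via R1 from flow(a,b), blue(b,j)
round 2: derive flow(b,a) via R1 from flow(b,j), blue(j,a)
round 2: derive flow(b,d) via R1 from flow(b,h), blue(h,d)
round 2: derive flow(b,g) via R1 from flow(b,h), blue(h,g)
round 2: derive flow(e,a) via R1 from flow(e,j), blue(j,a)
round 2: derive flow(h,c) via R1 from flow(h,d), blue(d,c)
round 2: derive flow(h,j) via R1 from flow(h,e), blue(e,j)
round 2: derive flow(j,b) via R1 from flow(j,a), blue(a,b)
round 2: derive flow(j,e) via R1 from flow(j,a), blue(a,e)
round 3: derive flow(a,d) via R1 from flow(a,h), blue(h,d)
round 3: derive flow(a,g) via R1 from flow(a,h), blue(h,g)
round 3: derive flow(b,b) via R1 from flow(b,a), blue(a,b)
round 3: derive flow(b,c) via R1 from flow(b,d), blue(d,c)
round 3: derive flow(e,b) via R1 from flow(e,a), blue(a,b)
round 3: derive flow(e,e) via R1 from flow(e,a), blue(a,e)
round 3: derive flow(h,a) via R1 from flow(h,j), blue(j,a)
round 3: derive flow(j,h) via R1 from flow(j,b), blue(b,h)
round 3: derive flow(j,j) via R1 from flow(j,b), blue(b,j)
round 4: derive flow(a,c) via R1 from flow(a,d), blue(d,c)
round 4: derive flow(e,h) via R1 from flow(e,b), blue(b,h)
round 4: derive flow(h,b) via R1 from flow(h,a), blue(a,b)
round 4: derive flow(j,d) via R1 from flow(j,h), blue(h,d)
round 4: derive flow(j,g) via R1 from flow(j,h), blue(h,g)
round 5: derive flow(e,d) via R1 from flow(e,h), blue(h,d)
round 5: derive flow(e,g) via R1 from flow(e,h), blue(h,g)
round 5: derive flow(h,h) via R1 from flow(h,b), blue(b,h)
round 5: derive flow(j,c) via R1 from flow(j,d), blue(d,c)
round 6: derive flow(e,c) via R1 from flow(e,d), blue(d,c)

flow(a,a)
flow(a,b)
flow(a,c)
flow(a,d)
flow(a,e)
flow(a,g)
flow(a,h)
flow(a,j)
flow(b,a)
flow(b,b)
flow(b,c)
flow(b,d)
flow(b,e)
flow(b,g)
flow(b,h)
flow(b,j)
flow(c,g)
flow(d,c)
flow(d,g)
flow(e,a)
flow(e,b)
flow(e,c)
flow(e,d)
flow(e,e)
flow(e,g)
flow(e,h)
flow(e,j)
flow(h,a)
flow(h,b)
flow(h,c)
flow(h,d)
flow(h,e)
flow(h,g)
flow(h,h)
flow(h,j)
flow(j,a)
flow(j,b)
flow(j,c)
flow(j,d)
flow(j,e)
flow(j,g)
flow(j,h)
flow(j,j)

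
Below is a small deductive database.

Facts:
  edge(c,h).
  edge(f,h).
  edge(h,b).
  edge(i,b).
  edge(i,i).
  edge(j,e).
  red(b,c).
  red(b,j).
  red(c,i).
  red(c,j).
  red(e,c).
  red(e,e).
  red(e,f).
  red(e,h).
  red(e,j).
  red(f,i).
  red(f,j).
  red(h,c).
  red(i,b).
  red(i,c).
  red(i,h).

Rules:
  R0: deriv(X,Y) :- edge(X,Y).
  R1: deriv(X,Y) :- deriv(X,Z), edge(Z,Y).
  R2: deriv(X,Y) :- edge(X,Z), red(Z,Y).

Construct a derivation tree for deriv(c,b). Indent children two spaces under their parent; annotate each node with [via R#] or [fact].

round 1: derive deriv(c,h) via R0 from edge(c,h)
round 1: derive deriv(f,h) via R0 from edge(f,h)
round 1: derive deriv(h,b) via R0 from edge(h,b)
round 1: derive deriv(i,b) via R0 from edge(i,b)
round 1: derive deriv(i,i) via R0 from edge(i,i)
round 1: derive deriv(j,e) via R0 from edge(j,e)
round 1: derive deriv(c,c) via R2 from edge(c,h), red(h,c)
round 1: derive deriv(f,c) via R2 from edge(f,h), red(h,c)
round 1: derive deriv(h,c) via R2 from edge(h,b), red(b,c)
round 1: derive deriv(h,j) via R2 from edge(h,b), red(b,j)
round 1: derive deriv(i,c) via R2 from edge(i,b), red(b,c)
round 1: derive deriv(i,h) via R2 from edge(i,i), red(i,h)
round 1: derive deriv(i,j) via R2 from edge(i,b), red(b,j)
round 1: derive deriv(j,c) via R2 from edge(j,e), red(e,c)
round 1: derive deriv(j,f) via R2 from edge(j,e), red(e,f)
round 1: derive deriv(j,h) via R2 from edge(j,e), red(e,h)
round 1: derive deriv(j,j) via R2 from edge(j,e), red(e,j)
round 2: derive deriv(c,b) via R1 from deriv(c,h), edge(h,b)
round 2: derive deriv(f,b) via R1 from deriv(f,h), edge(h,b)
round 2: derive deriv(h,e) via R1 from deriv(h,j), edge(j,e)
round 2: derive deriv(h,h) via R1 from deriv(h,c), edge(c,h)
round 2: derive deriv(i,e) via R1 from deriv(i,j), edge(j,e)
round 2: derive deriv(j,b) via R1 from deriv(j,h), edge(h,b)

deriv(c,b)  [via R1]
  deriv(c,h)  [via R0]
    edge(c,h)  [fact]
  edge(h,b)  [fact]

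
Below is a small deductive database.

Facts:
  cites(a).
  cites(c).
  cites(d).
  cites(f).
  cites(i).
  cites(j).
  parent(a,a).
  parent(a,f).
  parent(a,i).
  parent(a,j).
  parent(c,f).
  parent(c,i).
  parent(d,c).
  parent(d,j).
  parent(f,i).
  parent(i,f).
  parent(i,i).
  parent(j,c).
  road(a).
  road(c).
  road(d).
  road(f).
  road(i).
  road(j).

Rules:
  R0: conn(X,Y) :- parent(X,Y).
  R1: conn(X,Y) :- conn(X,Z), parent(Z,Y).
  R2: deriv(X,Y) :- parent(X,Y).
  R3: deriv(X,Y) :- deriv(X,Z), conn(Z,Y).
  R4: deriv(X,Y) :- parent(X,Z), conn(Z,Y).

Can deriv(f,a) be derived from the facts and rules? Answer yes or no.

round 1: derive conn(a,a) via R0 from parent(a,a)
round 1: derive conn(a,f) via R0 from parent(a,f)
round 1: derive conn(a,i) via R0 from parent(a,i)
round 1: derive conn(a,j) via R0 from parent(a,j)
round 1: derive conn(c,f) via R0 from parent(c,f)
round 1: derive conn(c,i) via R0 from parent(c,i)
round 1: derive conn(d,c) via R0 from parent(d,c)
round 1: derive conn(d,j) via R0 from parent(d,j)
round 1: derive conn(f,i) via R0 from parent(f,i)
round 1: derive conn(i,f) via R0 from parent(i,f)
round 1: derive conn(i,i) via R0 from parent(i,i)
round 1: derive conn(j,c) via R0 from parent(j,c)
round 1: derive deriv(a,a) via R2 from parent(a,a)
round 1: derive deriv(a,f) via R2 from parent(a,f)
round 1: derive deriv(a,i) via R2 from parent(a,i)
round 1: derive deriv(a,j) via R2 from parent(a,j)
round 1: derive deriv(c,f) via R2 from parent(c,f)
round 1: derive deriv(c,i) via R2 from parent(c,i)
round 1: derive deriv(d,c) via R2 from parent(d,c)
round 1: derive deriv(d,j) via R2 from parent(d,j)
round 1: derive deriv(f,i) via R2 from parent(f,i)
round 1: derive deriv(i,f) via R2 from parent(i,f)
round 1: derive deriv(i,i) via R2 from parent(i,i)
round 1: derive deriv(j,c) via R2 from parent(j,c)
round 2: derive conn(a,c) via R1 from conn(a,j), parent(j,c)
round 2: derive conn(d,f) via R1 from conn(d,c), parent(c,f)
round 2: derive conn(d,i) via R1 from conn(d,c), parent(c,i)
round 2: derive conn(f,f) via R1 from conn(f,i), parent(i,f)
round 2: derive conn(j,f) via R1 from conn(j,c), parent(c,f)
round 2: derive conn(j,i) via R1 from conn(j,c), parent(c,i)
round 2: derive deriv(a,c) via R3 from deriv(a,j), conn(j,c)
round 2: derive deriv(d,f) via R3 from deriv(d,c), conn(c,f)
round 2: derive deriv(d,i) via R3 from deriv(d,c), conn(c,i)
round 2: derive deriv(f,f) via R3 from deriv(f,i), conn(i,f)
round 2: derive deriv(j,f) via R3 from deriv(j,c), conn(c,f)
round 2: derive deriv(j,i) via R3 from deriv(j,c), conn(c,i)

no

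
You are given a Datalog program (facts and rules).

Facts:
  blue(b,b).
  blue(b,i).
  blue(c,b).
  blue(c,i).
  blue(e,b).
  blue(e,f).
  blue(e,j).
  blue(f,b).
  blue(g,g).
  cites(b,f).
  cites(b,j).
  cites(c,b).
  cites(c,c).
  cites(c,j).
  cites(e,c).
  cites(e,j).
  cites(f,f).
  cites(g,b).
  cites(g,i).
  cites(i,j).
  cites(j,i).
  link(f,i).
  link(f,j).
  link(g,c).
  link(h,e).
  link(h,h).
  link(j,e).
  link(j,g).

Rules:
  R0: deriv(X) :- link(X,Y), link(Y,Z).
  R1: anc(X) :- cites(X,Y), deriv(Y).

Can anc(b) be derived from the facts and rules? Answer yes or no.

round 1: derive deriv(f) via R0 from link(f,j), link(j,e)
round 1: derive deriv(h) via R0 from link(h,h), link(h,e)
round 1: derive deriv(j) via R0 from link(j,g), link(g,c)
round 2: derive anc(b) via R1 from cites(b,f), deriv(f)
round 2: derive anc(c) via R1 from cites(c,j), deriv(j)
round 2: derive anc(e) via R1 from cites(e,j), deriv(j)
round 2: derive anc(f) via R1 from cites(f,f), deriv(f)
round 2: derive anc(i) via R1 from cites(i,j), deriv(j)

yes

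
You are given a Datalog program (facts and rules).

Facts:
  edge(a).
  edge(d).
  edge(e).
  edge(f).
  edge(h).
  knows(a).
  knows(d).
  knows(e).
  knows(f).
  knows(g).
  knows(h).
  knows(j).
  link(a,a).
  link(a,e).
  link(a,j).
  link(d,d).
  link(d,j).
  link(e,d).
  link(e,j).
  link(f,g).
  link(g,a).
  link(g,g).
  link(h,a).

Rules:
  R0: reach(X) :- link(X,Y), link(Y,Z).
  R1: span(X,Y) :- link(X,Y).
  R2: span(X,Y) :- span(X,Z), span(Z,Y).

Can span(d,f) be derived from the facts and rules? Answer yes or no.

no

round 1: derive span(a,a) via R1 from link(a,a)
round 1: derive span(a,e) via R1 from link(a,e)
round 1: derive span(a,j) via R1 from link(a,j)
round 1: derive span(d,d) via R1 from link(d,d)
round 1: derive span(d,j) via R1 from link(d,j)
round 1: derive span(e,d) via R1 from link(e,d)
round 1: derive span(e,j) via R1 from link(e,j)
round 1: derive span(f,g) via R1 from link(f,g)
round 1: derive span(g,a) via R1 from link(g,a)
round 1: derive span(g,g) via R1 from link(g,g)
round 1: derive span(h,a) via R1 from link(h,a)
round 2: derive span(a,d) via R2 from span(a,e), span(e,d)
round 2: derive span(f,a) via R2 from span(f,g), span(g,a)
round 2: derive span(g,e) via R2 from span(g,a), span(a,e)
round 2: derive span(g,j) via R2 from span(g,a), span(a,j)
round 2: derive span(h,e) via R2 from span(h,a), span(a,e)
round 2: derive span(h,j) via R2 from span(h,a), span(a,j)
round 3: derive span(f,d) via R2 from span(f,a), span(a,d)
round 3: derive span(f,e) via R2 from span(f,a), span(a,e)
round 3: derive span(f,j) via R2 from span(f,a), span(a,j)
round 3: derive span(g,d) via R2 from span(g,a), span(a,d)
round 3: derive span(h,d) via R2 from span(h,a), span(a,d)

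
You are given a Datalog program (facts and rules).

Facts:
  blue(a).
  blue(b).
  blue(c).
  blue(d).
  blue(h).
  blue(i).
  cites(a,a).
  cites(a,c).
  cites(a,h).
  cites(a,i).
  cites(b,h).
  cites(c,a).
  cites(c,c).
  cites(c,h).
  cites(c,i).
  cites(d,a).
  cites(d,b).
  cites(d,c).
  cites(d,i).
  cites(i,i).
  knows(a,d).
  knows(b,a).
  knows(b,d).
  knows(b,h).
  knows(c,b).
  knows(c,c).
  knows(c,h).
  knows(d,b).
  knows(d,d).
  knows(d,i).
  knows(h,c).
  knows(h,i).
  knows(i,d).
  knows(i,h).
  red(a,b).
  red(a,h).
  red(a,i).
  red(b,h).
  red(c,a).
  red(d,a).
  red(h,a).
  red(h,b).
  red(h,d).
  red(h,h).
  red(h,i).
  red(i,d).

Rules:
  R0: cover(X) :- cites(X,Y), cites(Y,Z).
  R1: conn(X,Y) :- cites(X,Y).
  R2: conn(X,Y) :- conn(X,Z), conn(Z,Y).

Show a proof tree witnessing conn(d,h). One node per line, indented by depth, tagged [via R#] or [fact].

round 1: derive conn(a,a) via R1 from cites(a,a)
round 1: derive conn(a,c) via R1 from cites(a,c)
round 1: derive conn(a,h) via R1 from cites(a,h)
round 1: derive conn(a,i) via R1 from cites(a,i)
round 1: derive conn(b,h) via R1 from cites(b,h)
round 1: derive conn(c,a) via R1 from cites(c,a)
round 1: derive conn(c,c) via R1 from cites(c,c)
round 1: derive conn(c,h) via R1 from cites(c,h)
round 1: derive conn(c,i) via R1 from cites(c,i)
round 1: derive conn(d,a) via R1 from cites(d,a)
round 1: derive conn(d,b) via R1 from cites(d,b)
round 1: derive conn(d,c) via R1 from cites(d,c)
round 1: derive conn(d,i) via R1 from cites(d,i)
round 1: derive conn(i,i) via R1 from cites(i,i)
round 2: derive conn(d,h) via R2 from conn(d,a), conn(a,h)

conn(d,h)  [via R2]
  conn(d,a)  [via R1]
    cites(d,a)  [fact]
  conn(a,h)  [via R1]
    cites(a,h)  [fact]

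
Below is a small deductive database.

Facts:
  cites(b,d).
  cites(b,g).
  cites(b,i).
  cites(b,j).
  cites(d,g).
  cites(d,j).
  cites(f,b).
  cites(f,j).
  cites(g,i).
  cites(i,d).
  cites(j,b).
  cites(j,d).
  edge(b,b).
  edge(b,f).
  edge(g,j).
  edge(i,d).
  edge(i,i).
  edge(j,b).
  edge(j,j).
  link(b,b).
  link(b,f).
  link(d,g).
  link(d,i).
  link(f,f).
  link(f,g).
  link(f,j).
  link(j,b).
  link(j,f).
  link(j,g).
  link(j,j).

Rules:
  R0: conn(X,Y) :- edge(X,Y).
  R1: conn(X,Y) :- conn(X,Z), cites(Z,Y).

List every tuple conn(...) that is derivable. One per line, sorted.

round 1: derive conn(b,b) via R0 from edge(b,b)
round 1: derive conn(b,f) via R0 from edge(b,f)
round 1: derive conn(g,j) via R0 from edge(g,j)
round 1: derive conn(i,d) via R0 from edge(i,d)
round 1: derive conn(i,i) via R0 from edge(i,i)
round 1: derive conn(j,b) via R0 from edge(j,b)
round 1: derive conn(j,j) via R0 from edge(j,j)
round 2: derive conn(b,d) via R1 from conn(b,b), cites(b,d)
round 2: derive conn(b,g) via R1 from conn(b,b), cites(b,g)
round 2: derive conn(b,i) via R1 from conn(b,b), cites(b,i)
round 2: derive conn(b,j) via R1 from conn(b,b), cites(b,j)
round 2: derive conn(g,b) via R1 from conn(g,j), cites(j,b)
round 2: derive conn(g,d) via R1 from conn(g,j), cites(j,d)
round 2: derive conn(i,g) via R1 from conn(i,d), cites(d,g)
round 2: derive conn(i,j) via R1 from conn(i,d), cites(d,j)
round 2: derive conn(j,d) via R1 from conn(j,b), cites(b,d)
round 2: derive conn(j,g) via R1 from conn(j,b), cites(b,g)
round 2: derive conn(j,i) via R1 from conn(j,b), cites(b,i)
round 3: derive conn(g,g) via R1 from conn(g,b), cites(b,g)
round 3: derive conn(g,i) via R1 from conn(g,b), cites(b,i)
round 3: derive conn(i,b) via R1 from conn(i,j), cites(j,b)

conn(b,b)
conn(b,d)
conn(b,f)
conn(b,g)
conn(b,i)
conn(b,j)
conn(g,b)
conn(g,d)
conn(g,g)
conn(g,i)
conn(g,j)
conn(i,b)
conn(i,d)
conn(i,g)
conn(i,i)
conn(i,j)
conn(j,b)
conn(j,d)
conn(j,g)
conn(j,i)
conn(j,j)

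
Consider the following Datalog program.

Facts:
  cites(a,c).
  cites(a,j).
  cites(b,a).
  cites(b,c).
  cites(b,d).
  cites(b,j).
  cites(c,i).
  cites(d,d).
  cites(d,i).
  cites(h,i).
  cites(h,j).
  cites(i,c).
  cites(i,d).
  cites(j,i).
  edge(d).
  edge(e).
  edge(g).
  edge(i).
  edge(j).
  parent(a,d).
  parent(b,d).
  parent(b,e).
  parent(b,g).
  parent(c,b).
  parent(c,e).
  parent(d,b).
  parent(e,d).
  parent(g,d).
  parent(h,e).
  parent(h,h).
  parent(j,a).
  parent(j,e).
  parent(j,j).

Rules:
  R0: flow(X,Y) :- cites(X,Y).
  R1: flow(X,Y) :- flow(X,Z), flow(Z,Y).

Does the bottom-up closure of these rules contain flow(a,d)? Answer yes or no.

yes

round 1: derive flow(a,c) via R0 from cites(a,c)
round 1: derive flow(a,j) via R0 from cites(a,j)
round 1: derive flow(b,a) via R0 from cites(b,a)
round 1: derive flow(b,c) via R0 from cites(b,c)
round 1: derive flow(b,d) via R0 from cites(b,d)
round 1: derive flow(b,j) via R0 from cites(b,j)
round 1: derive flow(c,i) via R0 from cites(c,i)
round 1: derive flow(d,d) via R0 from cites(d,d)
round 1: derive flow(d,i) via R0 from cites(d,i)
round 1: derive flow(h,i) via R0 from cites(h,i)
round 1: derive flow(h,j) via R0 from cites(h,j)
round 1: derive flow(i,c) via R0 from cites(i,c)
round 1: derive flow(i,d) via R0 from cites(i,d)
round 1: derive flow(j,i) via R0 from cites(j,i)
round 2: derive flow(a,i) via R1 from flow(a,c), flow(c,i)
round 2: derive flow(b,i) via R1 from flow(b,c), flow(c,i)
round 2: derive flow(c,c) via R1 from flow(c,i), flow(i,c)
round 2: derive flow(c,d) via R1 from flow(c,i), flow(i,d)
round 2: derive flow(d,c) via R1 from flow(d,i), flow(i,c)
round 2: derive flow(h,c) via R1 from flow(h,i), flow(i,c)
round 2: derive flow(h,d) via R1 from flow(h,i), flow(i,d)
round 2: derive flow(i,i) via R1 from flow(i,c), flow(c,i)
round 2: derive flow(j,c) via R1 from flow(j,i), flow(i,c)
round 2: derive flow(j,d) via R1 from flow(j,i), flow(i,d)
round 3: derive flow(a,d) via R1 from flow(a,c), flow(c,d)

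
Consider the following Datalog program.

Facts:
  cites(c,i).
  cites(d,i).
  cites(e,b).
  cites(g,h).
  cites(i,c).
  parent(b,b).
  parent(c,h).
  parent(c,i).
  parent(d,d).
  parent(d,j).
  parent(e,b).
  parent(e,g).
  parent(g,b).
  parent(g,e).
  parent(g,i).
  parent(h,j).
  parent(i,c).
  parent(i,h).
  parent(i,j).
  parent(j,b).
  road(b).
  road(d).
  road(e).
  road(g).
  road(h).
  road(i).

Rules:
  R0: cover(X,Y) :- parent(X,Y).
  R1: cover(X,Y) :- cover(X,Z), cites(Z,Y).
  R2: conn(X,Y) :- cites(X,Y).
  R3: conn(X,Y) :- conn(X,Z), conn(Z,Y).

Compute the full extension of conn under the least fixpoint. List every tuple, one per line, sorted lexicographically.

conn(c,c)
conn(c,i)
conn(d,c)
conn(d,i)
conn(e,b)
conn(g,h)
conn(i,c)
conn(i,i)

round 1: derive conn(c,i) via R2 from cites(c,i)
round 1: derive conn(d,i) via R2 from cites(d,i)
round 1: derive conn(e,b) via R2 from cites(e,b)
round 1: derive conn(g,h) via R2 from cites(g,h)
round 1: derive conn(i,c) via R2 from cites(i,c)
round 2: derive conn(c,c) via R3 from conn(c,i), conn(i,c)
round 2: derive conn(d,c) via R3 from conn(d,i), conn(i,c)
round 2: derive conn(i,i) via R3 from conn(i,c), conn(c,i)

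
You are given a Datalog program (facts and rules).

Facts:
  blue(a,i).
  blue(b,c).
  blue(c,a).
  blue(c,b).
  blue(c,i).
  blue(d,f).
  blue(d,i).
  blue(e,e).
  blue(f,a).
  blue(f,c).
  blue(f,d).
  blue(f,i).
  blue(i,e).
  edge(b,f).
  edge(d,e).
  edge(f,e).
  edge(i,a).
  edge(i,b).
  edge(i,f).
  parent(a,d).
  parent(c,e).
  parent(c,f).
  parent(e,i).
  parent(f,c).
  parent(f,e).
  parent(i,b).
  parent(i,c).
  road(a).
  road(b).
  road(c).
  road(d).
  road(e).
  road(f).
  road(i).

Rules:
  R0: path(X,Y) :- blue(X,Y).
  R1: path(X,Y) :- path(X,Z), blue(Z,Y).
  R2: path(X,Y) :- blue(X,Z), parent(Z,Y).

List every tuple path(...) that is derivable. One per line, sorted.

path(a,a)
path(a,b)
path(a,c)
path(a,e)
path(a,i)
path(b,a)
path(b,b)
path(b,c)
path(b,d)
path(b,e)
path(b,f)
path(b,i)
path(c,a)
path(c,b)
path(c,c)
path(c,d)
path(c,e)
path(c,f)
path(c,i)
path(d,a)
path(d,b)
path(d,c)
path(d,d)
path(d,e)
path(d,f)
path(d,i)
path(e,e)
path(e,i)
path(f,a)
path(f,b)
path(f,c)
path(f,d)
path(f,e)
path(f,f)
path(f,i)
path(i,e)
path(i,i)

round 1: derive path(a,i) via R0 from blue(a,i)
round 1: derive path(b,c) via R0 from blue(b,c)
round 1: derive path(c,a) via R0 from blue(c,a)
round 1: derive path(c,b) via R0 from blue(c,b)
round 1: derive path(c,i) via R0 from blue(c,i)
round 1: derive path(d,f) via R0 from blue(d,f)
round 1: derive path(d,i) via R0 from blue(d,i)
round 1: derive path(e,e) via R0 from blue(e,e)
round 1: derive path(f,a) via R0 from blue(f,a)
round 1: derive path(f,c) via R0 from blue(f,c)
round 1: derive path(f,d) via R0 from blue(f,d)
round 1: derive path(f,i) via R0 from blue(f,i)
round 1: derive path(i,e) via R0 from blue(i,e)
round 1: derive path(a,b) via R2 from blue(a,i), parent(i,b)
round 1: derive path(a,c) via R2 from blue(a,i), parent(i,c)
round 1: derive path(b,e) via R2 from blue(b,c), parent(c,e)
round 1: derive path(b,f) via R2 from blue(b,c), parent(c,f)
round 1: derive path(c,c) via R2 from blue(c,i), parent(i,c)
round 1: derive path(c,d) via R2 from blue(c,a), parent(a,d)
round 1: derive path(d,b) via R2 from blue(d,i), parent(i,b)
round 1: derive path(d,c) via R2 from blue(d,f), parent(f,c)
round 1: derive path(d,e) via R2 from blue(d,f), parent(f,e)
round 1: derive path(e,i) via R2 from blue(e,e), parent(e,i)
round 1: derive path(f,b) via R2 from blue(f,i), parent(i,b)
round 1: derive path(f,e) via R2 from blue(f,c), parent(c,e)
round 1: derive path(f,f) via R2 from blue(f,c), parent(c,f)
round 1: derive path(i,i) via R2 from blue(i,e), parent(e,i)
round 2: derive path(a,a) via R1 from path(a,c), blue(c,a)
round 2: derive path(a,e) via R1 from path(a,i), blue(i,e)
round 2: derive path(b,a) via R1 from path(b,c), blue(c,a)
round 2: derive path(b,b) via R1 from path(b,c), blue(c,b)
round 2: derive path(b,d) via R1 from path(b,f), blue(f,d)
round 2: derive path(b,i) via R1 from path(b,c), blue(c,i)
round 2: derive path(c,e) via R1 from path(c,i), blue(i,e)
round 2: derive path(c,f) via R1 from path(c,d), blue(d,f)
round 2: derive path(d,a) via R1 from path(d,c), blue(c,a)
round 2: derive path(d,d) via R1 from path(d,f), blue(f,d)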